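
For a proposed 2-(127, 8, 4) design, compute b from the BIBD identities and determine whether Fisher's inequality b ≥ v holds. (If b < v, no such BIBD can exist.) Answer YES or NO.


r = λ(v − 1)/(k − 1) = 4·126/7 = 72.
b = vr/k = 127·72/8 = 1143.
Fisher's inequality: b ≥ v ⇔ 1143 ≥ 127? YES.

YES


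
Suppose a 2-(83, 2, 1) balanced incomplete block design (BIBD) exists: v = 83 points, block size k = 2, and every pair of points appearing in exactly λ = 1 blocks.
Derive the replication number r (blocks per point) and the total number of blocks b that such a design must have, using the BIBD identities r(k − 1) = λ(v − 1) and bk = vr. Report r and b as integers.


Any 2-(v, k, λ) BIBD satisfies two necessary conditions:
  (i)  Each point sits in r blocks, and counting incidences through any fixed point gives r(k − 1) = λ(v − 1), so r = λ(v − 1)/(k − 1).
  (ii) Total incidences bk = vr, so b = vr/k.
Step 1: r = λ(v − 1)/(k − 1) = 1·(83 − 1)/(2 − 1) = 1·82/1 = 82/1 = 82.
Step 2: b = vr/k = 83·82/2 = 6806/2 = 3403.
Check integrality: r = 82 ∈ Z ✓, b = 3403 ∈ Z ✓.
(These identities are necessary conditions: they determine r and b for any design with these parameters, but do not by themselves prove that one exists.)

r = 82, b = 3403.


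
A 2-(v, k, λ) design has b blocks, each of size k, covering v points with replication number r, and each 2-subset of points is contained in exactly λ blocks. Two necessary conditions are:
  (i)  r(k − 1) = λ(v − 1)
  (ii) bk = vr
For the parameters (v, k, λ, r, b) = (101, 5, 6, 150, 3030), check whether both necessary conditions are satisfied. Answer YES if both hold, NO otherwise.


Condition (i): r(k − 1) = 150·4 = 600; λ(v − 1) = 6·100 = 600. Match? YES.
Condition (ii): bk = 3030·5 = 15150; vr = 101·150 = 15150. Match? YES.
Both conditions hold? YES.

YES


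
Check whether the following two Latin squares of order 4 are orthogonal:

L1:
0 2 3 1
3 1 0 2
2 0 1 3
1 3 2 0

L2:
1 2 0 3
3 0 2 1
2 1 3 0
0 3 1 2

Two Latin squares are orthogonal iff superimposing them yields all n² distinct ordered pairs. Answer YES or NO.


Form the n² = 16 superimposed pairs (L1[i][j], L2[i][j]), row by row (rows and columns indexed from 0):
row 0: (0,1) (2,2) (3,0) (1,3)
row 1: (3,3) (1,0) (0,2) (2,1)
row 2: (2,2) (0,1) (1,3) (3,0)
row 3: (1,0) (3,3) (2,1) (0,2)
Orthogonality requires all 16 pairs distinct.
But the pair (2,2) repeats: cell (0,1) has L1 = 2, L2 = 2, and cell (2,0) has L1 = 2, L2 = 2.
A repeated pair means some other pair never occurs (only 8 distinct pairs out of 16), so the squares are not orthogonal.
Conclusion: NO.

NO


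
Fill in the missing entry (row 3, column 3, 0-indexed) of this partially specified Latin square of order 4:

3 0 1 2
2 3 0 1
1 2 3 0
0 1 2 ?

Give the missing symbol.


Row 3 contains symbols [0, 1, 2] — missing [3].
Column 3 contains symbols [0, 1, 2] — missing [3].
The missing symbol must appear in both missing sets; intersection = [3].
Therefore the hidden value is 3.

Missing value = 3.


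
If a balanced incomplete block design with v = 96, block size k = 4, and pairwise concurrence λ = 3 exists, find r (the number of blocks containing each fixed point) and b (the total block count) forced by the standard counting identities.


Any 2-(v, k, λ) BIBD satisfies two necessary conditions:
  (i)  Each point sits in r blocks, and counting incidences through any fixed point gives r(k − 1) = λ(v − 1), so r = λ(v − 1)/(k − 1).
  (ii) Total incidences bk = vr, so b = vr/k.
Step 1: r = λ(v − 1)/(k − 1) = 3·(96 − 1)/(4 − 1) = 3·95/3 = 285/3 = 95.
Step 2: b = vr/k = 96·95/4 = 9120/4 = 2280.
Check integrality: r = 95 ∈ Z ✓, b = 2280 ∈ Z ✓.
(These identities are necessary conditions: they determine r and b for any design with these parameters, but do not by themselves prove that one exists.)

r = 95, b = 2280.


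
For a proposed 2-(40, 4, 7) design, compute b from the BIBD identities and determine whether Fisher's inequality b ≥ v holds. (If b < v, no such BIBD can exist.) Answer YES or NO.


r = λ(v − 1)/(k − 1) = 7·39/3 = 91.
b = vr/k = 40·91/4 = 910.
Fisher's inequality: b ≥ v ⇔ 910 ≥ 40? YES.

YES


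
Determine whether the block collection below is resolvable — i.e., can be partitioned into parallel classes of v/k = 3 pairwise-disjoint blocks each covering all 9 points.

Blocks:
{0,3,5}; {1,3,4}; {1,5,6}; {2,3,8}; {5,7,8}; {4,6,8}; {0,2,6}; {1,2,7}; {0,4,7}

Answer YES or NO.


v = 9, block size k = 3, number of blocks = 9.
For resolvability, blocks must partition into parallel classes of size v/k = 3.
Total blocks must therefore be a multiple of 3: 9 = 3·3 + 0 ⇒ divisible ✓.
Greedy packing gives 3 candidate class(es). Each should be a full parallel class (size 3, covers all 9 points).
  Class 1 (3 blocks): {0,3,5}; {4,6,8}; {1,2,7}. Points covered: [0, 1, 2, 3, 4, 5, 6, 7, 8].
  Class 2 (3 blocks): {1,3,4}; {5,7,8}; {0,2,6}. Points covered: [0, 1, 2, 3, 4, 5, 6, 7, 8].
  Class 3 (3 blocks): {1,5,6}; {2,3,8}; {0,4,7}. Points covered: [0, 1, 2, 3, 4, 5, 6, 7, 8].
All classes full (size 3)? YES. All classes cover every point? YES.
Resolvable? YES.

YES


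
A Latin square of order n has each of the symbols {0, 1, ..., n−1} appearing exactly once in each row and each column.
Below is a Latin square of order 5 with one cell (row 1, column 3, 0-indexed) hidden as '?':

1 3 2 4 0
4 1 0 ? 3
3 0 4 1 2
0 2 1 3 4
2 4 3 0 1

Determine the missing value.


Row 1 contains symbols [0, 1, 3, 4] — missing [2].
Column 3 contains symbols [0, 1, 3, 4] — missing [2].
The missing symbol must appear in both missing sets; intersection = [2].
Therefore the hidden value is 2.

Missing value = 2.


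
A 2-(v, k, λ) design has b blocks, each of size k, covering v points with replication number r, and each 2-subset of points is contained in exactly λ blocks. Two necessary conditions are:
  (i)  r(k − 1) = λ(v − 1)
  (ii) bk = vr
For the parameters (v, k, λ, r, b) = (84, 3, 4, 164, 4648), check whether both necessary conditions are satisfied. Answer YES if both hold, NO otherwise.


Condition (i): r(k − 1) = 164·2 = 328; λ(v − 1) = 4·83 = 332. Match? NO.
Condition (ii): bk = 4648·3 = 13944; vr = 84·164 = 13776. Match? NO.
Both conditions hold? NO.

NO


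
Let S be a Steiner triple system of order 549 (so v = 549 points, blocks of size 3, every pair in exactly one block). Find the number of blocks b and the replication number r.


An STS(v) is a 2-(v, 3, 1) BIBD: block size k = 3, λ = 1.
Replication: r(k − 1) = λ(v − 1) ⇒ r·2 = 549 − 1 = 548 ⇒ r = 274.
Block count: b = v(v − 1)/6 = 549·548/6 = 300852/6 = 50142.
(Check via bk = vr: 50142·3 = 150426 = 549·274 = 150426 ✓.)

r = 274, b = 50142.


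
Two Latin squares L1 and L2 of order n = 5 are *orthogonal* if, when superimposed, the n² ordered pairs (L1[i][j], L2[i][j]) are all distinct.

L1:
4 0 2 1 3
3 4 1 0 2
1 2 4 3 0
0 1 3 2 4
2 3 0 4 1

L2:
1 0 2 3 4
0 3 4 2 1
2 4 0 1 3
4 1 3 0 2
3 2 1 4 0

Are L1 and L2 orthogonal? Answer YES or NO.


Form the n² = 25 superimposed pairs (L1[i][j], L2[i][j]), row by row (rows and columns indexed from 0):
row 0: (4,1) (0,0) (2,2) (1,3) (3,4)
row 1: (3,0) (4,3) (1,4) (0,2) (2,1)
row 2: (1,2) (2,4) (4,0) (3,1) (0,3)
row 3: (0,4) (1,1) (3,3) (2,0) (4,2)
row 4: (2,3) (3,2) (0,1) (4,4) (1,0)
Orthogonality requires all 25 pairs distinct.
Check by first coordinate: for each symbol s of L1, list the L2 entries in the n cells where L1 = s; they must all differ.
  L1 = 0: L2 entries (in reading order) 0, 2, 3, 4, 1 — all 5 distinct ✓
  L1 = 1: L2 entries (in reading order) 3, 4, 2, 1, 0 — all 5 distinct ✓
  L1 = 2: L2 entries (in reading order) 2, 1, 4, 0, 3 — all 5 distinct ✓
  L1 = 3: L2 entries (in reading order) 4, 0, 1, 3, 2 — all 5 distinct ✓
  L1 = 4: L2 entries (in reading order) 1, 3, 0, 2, 4 — all 5 distinct ✓
Every symbol of L1 meets every symbol of L2 exactly once, so all 25 pairs are distinct (25 of 25).
Conclusion: YES.

YES


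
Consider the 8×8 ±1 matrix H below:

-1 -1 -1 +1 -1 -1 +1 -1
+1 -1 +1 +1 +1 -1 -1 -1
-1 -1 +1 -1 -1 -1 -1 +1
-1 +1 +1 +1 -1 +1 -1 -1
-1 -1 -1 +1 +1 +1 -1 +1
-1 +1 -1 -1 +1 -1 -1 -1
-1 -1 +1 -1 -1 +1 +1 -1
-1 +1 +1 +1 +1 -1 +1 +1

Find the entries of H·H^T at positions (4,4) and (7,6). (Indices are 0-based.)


Row 4 of H: [-1, -1, -1, 1, 1, 1, -1, 1].
Row 6 of H: [-1, -1, 1, -1, -1, 1, 1, -1].
Row 7 of H: [-1, 1, 1, 1, 1, -1, 1, 1].
(H·H^T)[4][4] = Σ_j H[4][j]·H[4][j] = (-1)² + (-1)² + (-1)² + (1)² + (1)² + (1)² + (-1)² + (1)² = 1 + 1 + 1 + 1 + 1 + 1 + 1 + 1 = 8.
(H·H^T)[7][6] = Σ_j H[7][j]·H[6][j] = (-1)·(-1) + (1)·(-1) + (1)·(1) + (1)·(-1) + (1)·(-1) + (-1)·(1) + (1)·(1) + (1)·(-1) = 1 + -1 + 1 + -1 + -1 + -1 + 1 + -1 = -2.
Rows 7 and 6 are not orthogonal (dot product = -2 ≠ 0), so H is not a Hadamard matrix.

(4,4) entry = 8; (7,6) entry = -2.


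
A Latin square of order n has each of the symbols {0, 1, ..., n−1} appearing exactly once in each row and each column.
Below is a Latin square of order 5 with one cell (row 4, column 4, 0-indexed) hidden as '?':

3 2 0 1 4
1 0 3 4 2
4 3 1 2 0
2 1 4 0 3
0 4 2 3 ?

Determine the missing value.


Row 4 contains symbols [0, 2, 3, 4] — missing [1].
Column 4 contains symbols [0, 2, 3, 4] — missing [1].
The missing symbol must appear in both missing sets; intersection = [1].
Therefore the hidden value is 1.

Missing value = 1.


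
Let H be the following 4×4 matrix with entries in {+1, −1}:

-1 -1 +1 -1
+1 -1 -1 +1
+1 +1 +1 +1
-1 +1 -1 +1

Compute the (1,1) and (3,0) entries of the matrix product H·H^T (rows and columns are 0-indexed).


Row 0 of H: [-1, -1, 1, -1].
Row 1 of H: [1, -1, -1, 1].
Row 3 of H: [-1, 1, -1, 1].
(H·H^T)[1][1] = Σ_j H[1][j]·H[1][j] = (1)² + (-1)² + (-1)² + (1)² = 1 + 1 + 1 + 1 = 4.
(H·H^T)[3][0] = Σ_j H[3][j]·H[0][j] = (-1)·(-1) + (1)·(-1) + (-1)·(1) + (1)·(-1) = 1 + -1 + -1 + -1 = -2.
Rows 3 and 0 are not orthogonal (dot product = -2 ≠ 0), so H is not a Hadamard matrix.

(1,1) entry = 4; (3,0) entry = -2.


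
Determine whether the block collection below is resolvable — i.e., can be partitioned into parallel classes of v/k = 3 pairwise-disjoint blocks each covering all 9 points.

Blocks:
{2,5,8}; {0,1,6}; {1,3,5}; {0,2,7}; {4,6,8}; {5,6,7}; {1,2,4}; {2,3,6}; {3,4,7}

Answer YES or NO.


v = 9, block size k = 3, number of blocks = 9.
For resolvability, blocks must partition into parallel classes of size v/k = 3.
Total blocks must therefore be a multiple of 3: 9 = 3·3 + 0 ⇒ divisible ✓.
Consider block {5,6,7}. The only other block(s) in the collection disjoint from it are {1,2,4} — just 1 block(s). Any parallel class containing {5,6,7} would need 2 other blocks each disjoint from it, so no parallel class of size 3 can contain {5,6,7}.
Since every block must belong to some parallel class in a resolution, the collection cannot be partitioned into parallel classes.
Resolvable? NO.

NO


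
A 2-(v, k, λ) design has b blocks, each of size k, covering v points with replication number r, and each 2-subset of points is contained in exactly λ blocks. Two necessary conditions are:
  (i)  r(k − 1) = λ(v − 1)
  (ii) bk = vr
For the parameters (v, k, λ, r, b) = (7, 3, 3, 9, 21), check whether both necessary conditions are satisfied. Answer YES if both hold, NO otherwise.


Condition (i): r(k − 1) = 9·2 = 18; λ(v − 1) = 3·6 = 18. Match? YES.
Condition (ii): bk = 21·3 = 63; vr = 7·9 = 63. Match? YES.
Both conditions hold? YES.

YES


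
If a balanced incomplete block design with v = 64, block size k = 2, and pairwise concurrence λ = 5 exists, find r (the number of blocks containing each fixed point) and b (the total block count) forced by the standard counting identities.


Any 2-(v, k, λ) BIBD satisfies two necessary conditions:
  (i)  Each point sits in r blocks, and counting incidences through any fixed point gives r(k − 1) = λ(v − 1), so r = λ(v − 1)/(k − 1).
  (ii) Total incidences bk = vr, so b = vr/k.
Step 1: r = λ(v − 1)/(k − 1) = 5·(64 − 1)/(2 − 1) = 5·63/1 = 315/1 = 315.
Step 2: b = vr/k = 64·315/2 = 20160/2 = 10080.
Check integrality: r = 315 ∈ Z ✓, b = 10080 ∈ Z ✓.
(These identities are necessary conditions: they determine r and b for any design with these parameters, but do not by themselves prove that one exists.)

r = 315, b = 10080.


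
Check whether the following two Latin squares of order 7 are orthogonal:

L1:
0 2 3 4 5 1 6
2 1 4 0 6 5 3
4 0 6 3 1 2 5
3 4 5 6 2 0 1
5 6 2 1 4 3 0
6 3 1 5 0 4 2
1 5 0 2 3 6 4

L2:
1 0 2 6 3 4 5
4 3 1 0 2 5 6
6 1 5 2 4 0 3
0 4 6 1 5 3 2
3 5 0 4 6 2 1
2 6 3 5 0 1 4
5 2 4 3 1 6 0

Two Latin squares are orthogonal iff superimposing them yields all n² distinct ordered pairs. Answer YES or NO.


Form the n² = 49 superimposed pairs (L1[i][j], L2[i][j]), row by row (rows and columns indexed from 0):
row 0: (0,1) (2,0) (3,2) (4,6) (5,3) (1,4) (6,5)
row 1: (2,4) (1,3) (4,1) (0,0) (6,2) (5,5) (3,6)
row 2: (4,6) (0,1) (6,5) (3,2) (1,4) (2,0) (5,3)
row 3: (3,0) (4,4) (5,6) (6,1) (2,5) (0,3) (1,2)
row 4: (5,3) (6,5) (2,0) (1,4) (4,6) (3,2) (0,1)
row 5: (6,2) (3,6) (1,3) (5,5) (0,0) (4,1) (2,4)
row 6: (1,5) (5,2) (0,4) (2,3) (3,1) (6,6) (4,0)
Orthogonality requires all 49 pairs distinct.
But the pair (4,6) repeats: cell (0,3) has L1 = 4, L2 = 6, and cell (2,0) has L1 = 4, L2 = 6.
A repeated pair means some other pair never occurs (only 28 distinct pairs out of 49), so the squares are not orthogonal.
Conclusion: NO.

NO


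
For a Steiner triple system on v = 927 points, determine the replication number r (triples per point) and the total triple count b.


An STS(v) is a 2-(v, 3, 1) BIBD: block size k = 3, λ = 1.
Replication: r(k − 1) = λ(v − 1) ⇒ r·2 = 927 − 1 = 926 ⇒ r = 463.
Block count: bk = vr ⇒ b·3 = 927·463 = 429201 ⇒ b = 143067.

r = 463, b = 143067.


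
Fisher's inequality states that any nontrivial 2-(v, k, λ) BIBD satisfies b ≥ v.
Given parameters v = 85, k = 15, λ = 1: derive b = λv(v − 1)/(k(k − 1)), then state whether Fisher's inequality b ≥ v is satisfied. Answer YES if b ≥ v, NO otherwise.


b = λv(v − 1)/(k(k − 1)) = 1·85·84/(15·14) = 7140/210 = 34.
Compare with v = 85: b < v, so Fisher's inequality fails.

NO


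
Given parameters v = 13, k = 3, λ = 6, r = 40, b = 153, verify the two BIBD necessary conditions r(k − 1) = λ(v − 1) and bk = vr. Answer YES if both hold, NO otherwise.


Condition (i): r(k − 1) = 40·2 = 80; λ(v − 1) = 6·12 = 72. Match? NO.
Condition (ii): bk = 153·3 = 459; vr = 13·40 = 520. Match? NO.
Both conditions hold? NO.

NO


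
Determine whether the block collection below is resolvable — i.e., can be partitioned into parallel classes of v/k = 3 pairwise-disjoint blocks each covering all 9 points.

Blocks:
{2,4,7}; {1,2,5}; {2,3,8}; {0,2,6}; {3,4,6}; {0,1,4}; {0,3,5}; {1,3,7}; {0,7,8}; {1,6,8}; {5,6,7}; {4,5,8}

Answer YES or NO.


v = 9, block size k = 3, number of blocks = 12.
For resolvability, blocks must partition into parallel classes of size v/k = 3.
Total blocks must therefore be a multiple of 3: 12 = 3·4 + 0 ⇒ divisible ✓.
Greedy packing gives 4 candidate class(es). Each should be a full parallel class (size 3, covers all 9 points).
  Class 1 (3 blocks): {2,4,7}; {0,3,5}; {1,6,8}. Points covered: [0, 1, 2, 3, 4, 5, 6, 7, 8].
  Class 2 (3 blocks): {1,2,5}; {3,4,6}; {0,7,8}. Points covered: [0, 1, 2, 3, 4, 5, 6, 7, 8].
  Class 3 (3 blocks): {2,3,8}; {0,1,4}; {5,6,7}. Points covered: [0, 1, 2, 3, 4, 5, 6, 7, 8].
  Class 4 (3 blocks): {0,2,6}; {1,3,7}; {4,5,8}. Points covered: [0, 1, 2, 3, 4, 5, 6, 7, 8].
All classes full (size 3)? YES. All classes cover every point? YES.
Resolvable? YES.

YES


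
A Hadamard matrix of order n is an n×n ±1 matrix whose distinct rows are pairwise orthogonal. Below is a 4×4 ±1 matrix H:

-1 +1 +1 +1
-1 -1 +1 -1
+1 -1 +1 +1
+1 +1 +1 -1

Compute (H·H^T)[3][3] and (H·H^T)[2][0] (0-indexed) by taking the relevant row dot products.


Row 0 of H: [-1, 1, 1, 1].
Row 2 of H: [1, -1, 1, 1].
Row 3 of H: [1, 1, 1, -1].
(H·H^T)[3][3] = Σ_j H[3][j]·H[3][j] = (1)² + (1)² + (1)² + (-1)² = 1 + 1 + 1 + 1 = 4.
(H·H^T)[2][0] = Σ_j H[2][j]·H[0][j] = (1)·(-1) + (-1)·(1) + (1)·(1) + (1)·(1) = -1 + -1 + 1 + 1 = 0.
So rows 2 and 0 are orthogonal; the diagonal entry equals n = 4.

(3,3) entry = 4; (2,0) entry = 0.


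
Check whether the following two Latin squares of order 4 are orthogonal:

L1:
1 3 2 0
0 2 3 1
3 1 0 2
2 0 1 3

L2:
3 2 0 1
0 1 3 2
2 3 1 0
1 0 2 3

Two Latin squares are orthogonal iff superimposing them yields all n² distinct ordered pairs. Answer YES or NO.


Form the n² = 16 superimposed pairs (L1[i][j], L2[i][j]), row by row (rows and columns indexed from 0):
row 0: (1,3) (3,2) (2,0) (0,1)
row 1: (0,0) (2,1) (3,3) (1,2)
row 2: (3,2) (1,3) (0,1) (2,0)
row 3: (2,1) (0,0) (1,2) (3,3)
Orthogonality requires all 16 pairs distinct.
But the pair (3,2) repeats: cell (0,1) has L1 = 3, L2 = 2, and cell (2,0) has L1 = 3, L2 = 2.
A repeated pair means some other pair never occurs (only 8 distinct pairs out of 16), so the squares are not orthogonal.
Conclusion: NO.

NO


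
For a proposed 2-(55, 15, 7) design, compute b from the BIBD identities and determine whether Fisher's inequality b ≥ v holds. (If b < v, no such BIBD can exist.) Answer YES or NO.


b = λv(v − 1)/(k(k − 1)) = 7·55·54/(15·14) = 20790/210 = 99.
Compare with v = 55: b ≥ v, so Fisher's inequality holds.

YES


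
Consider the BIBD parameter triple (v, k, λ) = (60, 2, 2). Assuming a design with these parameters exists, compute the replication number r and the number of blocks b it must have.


Any 2-(v, k, λ) BIBD satisfies two necessary conditions:
  (i)  Each point sits in r blocks, and counting incidences through any fixed point gives r(k − 1) = λ(v − 1), so r = λ(v − 1)/(k − 1).
  (ii) Total incidences bk = vr, so b = vr/k.
Step 1: r = λ(v − 1)/(k − 1) = 2·(60 − 1)/(2 − 1) = 2·59/1 = 118/1 = 118.
Step 2: b = vr/k = 60·118/2 = 7080/2 = 3540.
Check integrality: r = 118 ∈ Z ✓, b = 3540 ∈ Z ✓.
(These identities are necessary conditions: they determine r and b for any design with these parameters, but do not by themselves prove that one exists.)

r = 118, b = 3540.


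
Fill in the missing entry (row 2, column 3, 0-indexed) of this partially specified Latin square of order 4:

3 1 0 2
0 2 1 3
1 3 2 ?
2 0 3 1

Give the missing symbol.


Row 2 contains symbols [1, 2, 3] — missing [0].
Column 3 contains symbols [1, 2, 3] — missing [0].
The missing symbol must appear in both missing sets; intersection = [0].
Therefore the hidden value is 0.

Missing value = 0.


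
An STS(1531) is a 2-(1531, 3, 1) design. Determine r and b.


An STS(v) is a 2-(v, 3, 1) BIBD: block size k = 3, λ = 1.
Replication: r(k − 1) = λ(v − 1) ⇒ r·2 = 1531 − 1 = 1530 ⇒ r = 765.
Block count: b = v(v − 1)/6 = 1531·1530/6 = 2342430/6 = 390405.

r = 765, b = 390405.


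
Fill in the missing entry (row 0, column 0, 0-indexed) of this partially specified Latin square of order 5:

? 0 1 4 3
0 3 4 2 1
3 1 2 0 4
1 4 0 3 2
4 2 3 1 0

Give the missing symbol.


Row 0 contains symbols [0, 1, 3, 4] — missing [2].
Column 0 contains symbols [0, 1, 3, 4] — missing [2].
The missing symbol must appear in both missing sets; intersection = [2].
Therefore the hidden value is 2.

Missing value = 2.


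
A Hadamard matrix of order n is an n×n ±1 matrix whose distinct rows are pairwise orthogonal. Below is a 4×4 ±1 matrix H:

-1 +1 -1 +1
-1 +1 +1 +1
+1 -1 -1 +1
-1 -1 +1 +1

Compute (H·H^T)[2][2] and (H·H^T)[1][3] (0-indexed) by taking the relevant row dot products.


Row 1 of H: [-1, 1, 1, 1].
Row 2 of H: [1, -1, -1, 1].
Row 3 of H: [-1, -1, 1, 1].
(H·H^T)[2][2] = Σ_j H[2][j]·H[2][j] = (1)² + (-1)² + (-1)² + (1)² = 1 + 1 + 1 + 1 = 4.
(H·H^T)[1][3] = Σ_j H[1][j]·H[3][j] = (-1)·(-1) + (1)·(-1) + (1)·(1) + (1)·(1) = 1 + -1 + 1 + 1 = 2.
Rows 1 and 3 are not orthogonal (dot product = 2 ≠ 0), so H is not a Hadamard matrix.

(2,2) entry = 4; (1,3) entry = 2.


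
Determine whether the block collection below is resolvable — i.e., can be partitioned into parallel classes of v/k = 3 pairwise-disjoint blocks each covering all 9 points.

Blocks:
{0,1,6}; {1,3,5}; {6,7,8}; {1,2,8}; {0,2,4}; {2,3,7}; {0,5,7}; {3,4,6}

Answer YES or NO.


v = 9, block size k = 3, number of blocks = 8.
For resolvability, blocks must partition into parallel classes of size v/k = 3.
Total blocks must therefore be a multiple of 3: 8 = 3·2 + 2 ⇒ not divisible ✗.
Resolvable? NO.

NO


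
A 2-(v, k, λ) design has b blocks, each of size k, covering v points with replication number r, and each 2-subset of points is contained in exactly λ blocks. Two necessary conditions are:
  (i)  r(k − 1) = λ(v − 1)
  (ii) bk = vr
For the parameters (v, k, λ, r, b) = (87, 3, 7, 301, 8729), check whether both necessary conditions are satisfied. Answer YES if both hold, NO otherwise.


Condition (i): r(k − 1) = 301·2 = 602; λ(v − 1) = 7·86 = 602. Match? YES.
Condition (ii): bk = 8729·3 = 26187; vr = 87·301 = 26187. Match? YES.
Both conditions hold? YES.

YES


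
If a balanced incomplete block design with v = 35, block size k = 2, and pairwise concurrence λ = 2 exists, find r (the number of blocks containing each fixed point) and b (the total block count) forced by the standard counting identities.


Any 2-(v, k, λ) BIBD satisfies two necessary conditions:
  (i)  Each point sits in r blocks, and counting incidences through any fixed point gives r(k − 1) = λ(v − 1), so r = λ(v − 1)/(k − 1).
  (ii) Total incidences bk = vr, so b = vr/k.
Step 1: r = λ(v − 1)/(k − 1) = 2·(35 − 1)/(2 − 1) = 2·34/1 = 68/1 = 68.
Step 2: b = vr/k = 35·68/2 = 2380/2 = 1190.
Check integrality: r = 68 ∈ Z ✓, b = 1190 ∈ Z ✓.
(These identities are necessary conditions: they determine r and b for any design with these parameters, but do not by themselves prove that one exists.)

r = 68, b = 1190.


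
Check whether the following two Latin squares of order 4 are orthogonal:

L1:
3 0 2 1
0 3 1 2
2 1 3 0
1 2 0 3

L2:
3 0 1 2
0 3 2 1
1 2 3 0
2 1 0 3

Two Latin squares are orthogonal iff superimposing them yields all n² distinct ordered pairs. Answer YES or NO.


Form the n² = 16 superimposed pairs (L1[i][j], L2[i][j]), row by row (rows and columns indexed from 0):
row 0: (3,3) (0,0) (2,1) (1,2)
row 1: (0,0) (3,3) (1,2) (2,1)
row 2: (2,1) (1,2) (3,3) (0,0)
row 3: (1,2) (2,1) (0,0) (3,3)
Orthogonality requires all 16 pairs distinct.
But the pair (0,0) repeats: cell (0,1) has L1 = 0, L2 = 0, and cell (1,0) has L1 = 0, L2 = 0.
A repeated pair means some other pair never occurs (only 4 distinct pairs out of 16), so the squares are not orthogonal.
Conclusion: NO.

NO


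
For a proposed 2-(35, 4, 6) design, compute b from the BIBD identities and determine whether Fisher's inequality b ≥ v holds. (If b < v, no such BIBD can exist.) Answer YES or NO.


r = λ(v − 1)/(k − 1) = 6·34/3 = 68.
b = vr/k = 35·68/4 = 595.
Fisher's inequality: b ≥ v ⇔ 595 ≥ 35? YES.

YES


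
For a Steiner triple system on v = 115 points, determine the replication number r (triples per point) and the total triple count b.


An STS(v) is a 2-(v, 3, 1) BIBD: block size k = 3, λ = 1.
Replication: r(k − 1) = λ(v − 1) ⇒ r·2 = 115 − 1 = 114 ⇒ r = 57.
Block count: b = v(v − 1)/6 = 115·114/6 = 13110/6 = 2185.
(Check via bk = vr: 2185·3 = 6555 = 115·57 = 6555 ✓.)

r = 57, b = 2185.


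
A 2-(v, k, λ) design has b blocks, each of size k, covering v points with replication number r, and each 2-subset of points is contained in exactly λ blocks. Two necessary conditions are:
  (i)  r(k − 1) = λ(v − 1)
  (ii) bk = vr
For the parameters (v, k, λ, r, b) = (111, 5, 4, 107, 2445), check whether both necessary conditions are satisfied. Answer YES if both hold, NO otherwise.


Condition (i): r(k − 1) = 107·4 = 428; λ(v − 1) = 4·110 = 440. Match? NO.
Condition (ii): bk = 2445·5 = 12225; vr = 111·107 = 11877. Match? NO.
Both conditions hold? NO.

NO


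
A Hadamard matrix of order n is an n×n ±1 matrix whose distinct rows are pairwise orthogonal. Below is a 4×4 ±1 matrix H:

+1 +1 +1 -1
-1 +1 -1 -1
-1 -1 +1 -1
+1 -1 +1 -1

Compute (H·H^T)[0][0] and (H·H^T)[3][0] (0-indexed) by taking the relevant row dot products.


Row 0 of H: [1, 1, 1, -1].
Row 3 of H: [1, -1, 1, -1].
(H·H^T)[0][0] = Σ_j H[0][j]·H[0][j] = (1)² + (1)² + (1)² + (-1)² = 1 + 1 + 1 + 1 = 4.
(H·H^T)[3][0] = Σ_j H[3][j]·H[0][j] = (1)·(1) + (-1)·(1) + (1)·(1) + (-1)·(-1) = 1 + -1 + 1 + 1 = 2.
Rows 3 and 0 are not orthogonal (dot product = 2 ≠ 0), so H is not a Hadamard matrix.

(0,0) entry = 4; (3,0) entry = 2.


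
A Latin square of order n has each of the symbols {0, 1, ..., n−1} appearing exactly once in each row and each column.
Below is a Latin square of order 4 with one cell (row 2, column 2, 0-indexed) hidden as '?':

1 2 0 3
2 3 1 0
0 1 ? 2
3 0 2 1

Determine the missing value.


Row 2 contains symbols [0, 1, 2] — missing [3].
Column 2 contains symbols [0, 1, 2] — missing [3].
The missing symbol must appear in both missing sets; intersection = [3].
Therefore the hidden value is 3.

Missing value = 3.


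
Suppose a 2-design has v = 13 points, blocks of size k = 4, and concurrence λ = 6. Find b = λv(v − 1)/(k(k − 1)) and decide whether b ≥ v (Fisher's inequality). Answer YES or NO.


b = λv(v − 1)/(k(k − 1)) = 6·13·12/(4·3) = 936/12 = 78.
Compare with v = 13: b ≥ v, so Fisher's inequality holds.

YES


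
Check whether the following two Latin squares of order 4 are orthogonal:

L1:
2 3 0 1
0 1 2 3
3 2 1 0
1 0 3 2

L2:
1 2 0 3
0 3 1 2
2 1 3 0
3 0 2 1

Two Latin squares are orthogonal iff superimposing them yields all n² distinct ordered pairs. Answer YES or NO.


Form the n² = 16 superimposed pairs (L1[i][j], L2[i][j]), row by row (rows and columns indexed from 0):
row 0: (2,1) (3,2) (0,0) (1,3)
row 1: (0,0) (1,3) (2,1) (3,2)
row 2: (3,2) (2,1) (1,3) (0,0)
row 3: (1,3) (0,0) (3,2) (2,1)
Orthogonality requires all 16 pairs distinct.
But the pair (0,0) repeats: cell (0,2) has L1 = 0, L2 = 0, and cell (1,0) has L1 = 0, L2 = 0.
A repeated pair means some other pair never occurs (only 4 distinct pairs out of 16), so the squares are not orthogonal.
Conclusion: NO.

NO


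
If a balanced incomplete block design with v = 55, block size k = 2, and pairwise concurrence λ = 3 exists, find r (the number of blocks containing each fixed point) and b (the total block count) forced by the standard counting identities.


Any 2-(v, k, λ) BIBD satisfies two necessary conditions:
  (i)  Each point sits in r blocks, and counting incidences through any fixed point gives r(k − 1) = λ(v − 1), so r = λ(v − 1)/(k − 1).
  (ii) Total incidences bk = vr, so b = vr/k.
Step 1: r = λ(v − 1)/(k − 1) = 3·(55 − 1)/(2 − 1) = 3·54/1 = 162/1 = 162.
Step 2: b = vr/k = 55·162/2 = 8910/2 = 4455.
Check integrality: r = 162 ∈ Z ✓, b = 4455 ∈ Z ✓.
(These identities are necessary conditions: they determine r and b for any design with these parameters, but do not by themselves prove that one exists.)

r = 162, b = 4455.


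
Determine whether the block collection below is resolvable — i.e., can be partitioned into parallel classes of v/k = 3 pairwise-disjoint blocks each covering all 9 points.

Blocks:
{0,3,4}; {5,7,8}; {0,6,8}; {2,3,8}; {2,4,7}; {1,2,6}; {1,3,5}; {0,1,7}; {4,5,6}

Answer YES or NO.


v = 9, block size k = 3, number of blocks = 9.
For resolvability, blocks must partition into parallel classes of size v/k = 3.
Total blocks must therefore be a multiple of 3: 9 = 3·3 + 0 ⇒ divisible ✓.
Greedy packing gives 3 candidate class(es). Each should be a full parallel class (size 3, covers all 9 points).
  Class 1 (3 blocks): {0,3,4}; {5,7,8}; {1,2,6}. Points covered: [0, 1, 2, 3, 4, 5, 6, 7, 8].
  Class 2 (3 blocks): {0,6,8}; {2,4,7}; {1,3,5}. Points covered: [0, 1, 2, 3, 4, 5, 6, 7, 8].
  Class 3 (3 blocks): {2,3,8}; {0,1,7}; {4,5,6}. Points covered: [0, 1, 2, 3, 4, 5, 6, 7, 8].
All classes full (size 3)? YES. All classes cover every point? YES.
Resolvable? YES.

YES


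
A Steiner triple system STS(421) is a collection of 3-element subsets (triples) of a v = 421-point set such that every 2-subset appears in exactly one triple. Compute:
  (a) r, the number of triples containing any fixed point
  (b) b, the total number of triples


An STS(v) is a 2-(v, 3, 1) BIBD: block size k = 3, λ = 1.
Replication: r(k − 1) = λ(v − 1) ⇒ r·2 = 421 − 1 = 420 ⇒ r = 210.
Block count: b = v(v − 1)/6 = 421·420/6 = 176820/6 = 29470.

r = 210, b = 29470.


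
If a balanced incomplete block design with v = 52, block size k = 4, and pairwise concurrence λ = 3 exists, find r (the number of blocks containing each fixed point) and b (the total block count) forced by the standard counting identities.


Any 2-(v, k, λ) BIBD satisfies two necessary conditions:
  (i)  Each point sits in r blocks, and counting incidences through any fixed point gives r(k − 1) = λ(v − 1), so r = λ(v − 1)/(k − 1).
  (ii) Total incidences bk = vr, so b = vr/k.
Step 1: r = λ(v − 1)/(k − 1) = 3·(52 − 1)/(4 − 1) = 3·51/3 = 153/3 = 51.
Step 2: b = vr/k = 52·51/4 = 2652/4 = 663.
Check integrality: r = 51 ∈ Z ✓, b = 663 ∈ Z ✓.
(These identities are necessary conditions: they determine r and b for any design with these parameters, but do not by themselves prove that one exists.)

r = 51, b = 663.


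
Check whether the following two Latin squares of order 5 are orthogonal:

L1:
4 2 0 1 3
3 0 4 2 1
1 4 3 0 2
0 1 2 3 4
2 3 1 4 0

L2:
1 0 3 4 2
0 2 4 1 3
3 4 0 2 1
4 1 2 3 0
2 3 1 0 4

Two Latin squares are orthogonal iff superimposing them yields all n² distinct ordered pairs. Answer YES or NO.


Form the n² = 25 superimposed pairs (L1[i][j], L2[i][j]), row by row (rows and columns indexed from 0):
row 0: (4,1) (2,0) (0,3) (1,4) (3,2)
row 1: (3,0) (0,2) (4,4) (2,1) (1,3)
row 2: (1,3) (4,4) (3,0) (0,2) (2,1)
row 3: (0,4) (1,1) (2,2) (3,3) (4,0)
row 4: (2,2) (3,3) (1,1) (4,0) (0,4)
Orthogonality requires all 25 pairs distinct.
But the pair (1,3) repeats: cell (1,4) has L1 = 1, L2 = 3, and cell (2,0) has L1 = 1, L2 = 3.
A repeated pair means some other pair never occurs (only 15 distinct pairs out of 25), so the squares are not orthogonal.
Conclusion: NO.

NO


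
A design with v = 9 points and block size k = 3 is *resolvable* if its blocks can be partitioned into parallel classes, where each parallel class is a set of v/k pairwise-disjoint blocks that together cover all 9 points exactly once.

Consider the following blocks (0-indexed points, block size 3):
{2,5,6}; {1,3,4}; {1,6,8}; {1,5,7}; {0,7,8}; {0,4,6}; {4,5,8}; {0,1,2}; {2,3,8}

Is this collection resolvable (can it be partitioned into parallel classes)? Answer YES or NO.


v = 9, block size k = 3, number of blocks = 9.
For resolvability, blocks must partition into parallel classes of size v/k = 3.
Total blocks must therefore be a multiple of 3: 9 = 3·3 + 0 ⇒ divisible ✓.
Consider block {1,6,8}. It intersects every other block in the collection, so no parallel class of size 3 can contain it.
Since every block must belong to some parallel class in a resolution, the collection cannot be partitioned into parallel classes.
Resolvable? NO.

NO


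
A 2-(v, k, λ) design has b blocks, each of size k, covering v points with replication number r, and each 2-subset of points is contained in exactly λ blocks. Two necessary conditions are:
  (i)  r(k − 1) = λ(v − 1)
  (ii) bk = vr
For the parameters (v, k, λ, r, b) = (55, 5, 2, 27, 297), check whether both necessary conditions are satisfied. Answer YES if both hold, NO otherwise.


Condition (i): r(k − 1) = 27·4 = 108; λ(v − 1) = 2·54 = 108. Match? YES.
Condition (ii): bk = 297·5 = 1485; vr = 55·27 = 1485. Match? YES.
Both conditions hold? YES.

YES


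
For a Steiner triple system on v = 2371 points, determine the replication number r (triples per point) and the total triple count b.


An STS(v) is a 2-(v, 3, 1) BIBD: block size k = 3, λ = 1.
Replication: r(k − 1) = λ(v − 1) ⇒ r·2 = 2371 − 1 = 2370 ⇒ r = 1185.
Block count: bk = vr ⇒ b·3 = 2371·1185 = 2809635 ⇒ b = 936545.
(Check via b = v(v − 1)/6 = 2371·2370/6 = 5619270/6 = 936545.)

r = 1185, b = 936545.


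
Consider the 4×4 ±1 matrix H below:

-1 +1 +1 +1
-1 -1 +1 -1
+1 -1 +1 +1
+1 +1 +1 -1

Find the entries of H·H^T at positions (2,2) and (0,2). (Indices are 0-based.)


Row 0 of H: [-1, 1, 1, 1].
Row 2 of H: [1, -1, 1, 1].
(H·H^T)[2][2] = Σ_j H[2][j]·H[2][j] = (1)² + (-1)² + (1)² + (1)² = 1 + 1 + 1 + 1 = 4.
(H·H^T)[0][2] = Σ_j H[0][j]·H[2][j] = (-1)·(1) + (1)·(-1) + (1)·(1) + (1)·(1) = -1 + -1 + 1 + 1 = 0.
So rows 0 and 2 are orthogonal; the diagonal entry equals n = 4.

(2,2) entry = 4; (0,2) entry = 0.


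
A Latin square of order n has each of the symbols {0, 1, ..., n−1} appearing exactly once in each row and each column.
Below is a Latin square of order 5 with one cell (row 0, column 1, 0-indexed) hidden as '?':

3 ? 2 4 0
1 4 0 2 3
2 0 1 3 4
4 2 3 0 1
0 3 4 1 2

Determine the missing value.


Row 0 contains symbols [0, 2, 3, 4] — missing [1].
Column 1 contains symbols [0, 2, 3, 4] — missing [1].
The missing symbol must appear in both missing sets; intersection = [1].
Therefore the hidden value is 1.

Missing value = 1.


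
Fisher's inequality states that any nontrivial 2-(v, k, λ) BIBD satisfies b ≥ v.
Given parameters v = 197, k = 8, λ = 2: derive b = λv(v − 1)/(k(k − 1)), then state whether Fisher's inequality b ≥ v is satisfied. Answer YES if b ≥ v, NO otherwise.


b = λv(v − 1)/(k(k − 1)) = 2·197·196/(8·7) = 77224/56 = 1379.
Compare with v = 197: b ≥ v, so Fisher's inequality holds.

YES


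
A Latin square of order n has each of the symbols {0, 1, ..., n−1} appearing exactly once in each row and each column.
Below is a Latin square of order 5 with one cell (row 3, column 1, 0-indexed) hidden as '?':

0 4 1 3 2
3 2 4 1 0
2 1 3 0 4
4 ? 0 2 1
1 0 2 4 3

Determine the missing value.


Row 3 contains symbols [0, 1, 2, 4] — missing [3].
Column 1 contains symbols [0, 1, 2, 4] — missing [3].
The missing symbol must appear in both missing sets; intersection = [3].
Therefore the hidden value is 3.

Missing value = 3.


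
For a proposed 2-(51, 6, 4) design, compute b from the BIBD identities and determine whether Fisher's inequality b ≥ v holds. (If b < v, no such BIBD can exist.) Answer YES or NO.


b = λv(v − 1)/(k(k − 1)) = 4·51·50/(6·5) = 10200/30 = 340.
Compare with v = 51: b ≥ v, so Fisher's inequality holds.

YES


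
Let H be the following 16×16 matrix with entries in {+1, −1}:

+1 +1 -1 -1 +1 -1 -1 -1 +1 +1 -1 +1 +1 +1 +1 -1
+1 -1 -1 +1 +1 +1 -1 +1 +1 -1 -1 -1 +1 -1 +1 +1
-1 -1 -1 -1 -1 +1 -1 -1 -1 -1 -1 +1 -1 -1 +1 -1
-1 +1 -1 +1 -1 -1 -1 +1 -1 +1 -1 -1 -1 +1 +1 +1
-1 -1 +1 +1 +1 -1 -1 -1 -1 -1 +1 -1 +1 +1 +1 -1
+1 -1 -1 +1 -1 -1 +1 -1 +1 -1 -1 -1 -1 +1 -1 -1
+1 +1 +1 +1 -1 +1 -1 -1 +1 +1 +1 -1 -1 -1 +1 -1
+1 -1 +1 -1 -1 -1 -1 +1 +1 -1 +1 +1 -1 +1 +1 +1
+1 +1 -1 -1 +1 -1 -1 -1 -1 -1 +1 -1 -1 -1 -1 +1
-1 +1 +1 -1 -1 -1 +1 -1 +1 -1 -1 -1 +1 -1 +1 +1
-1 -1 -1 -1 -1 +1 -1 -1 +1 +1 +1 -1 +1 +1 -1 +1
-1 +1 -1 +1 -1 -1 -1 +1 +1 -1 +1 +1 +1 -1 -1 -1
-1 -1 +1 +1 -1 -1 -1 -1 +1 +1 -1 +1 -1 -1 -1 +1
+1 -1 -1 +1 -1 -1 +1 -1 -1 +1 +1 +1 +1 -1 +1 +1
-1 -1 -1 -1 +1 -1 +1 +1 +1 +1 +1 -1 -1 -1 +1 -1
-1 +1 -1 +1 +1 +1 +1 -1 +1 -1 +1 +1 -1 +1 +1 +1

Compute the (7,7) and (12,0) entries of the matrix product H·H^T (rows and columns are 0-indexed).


Row 0 of H: [1, 1, -1, -1, 1, -1, -1, -1, 1, 1, -1, 1, 1, 1, 1, -1].
Row 7 of H: [1, -1, 1, -1, -1, -1, -1, 1, 1, -1, 1, 1, -1, 1, 1, 1].
Row 12 of H: [-1, -1, 1, 1, -1, -1, -1, -1, 1, 1, -1, 1, -1, -1, -1, 1].
(H·H^T)[7][7] = Σ_j H[7][j]·H[7][j] = (1)² + (-1)² + (1)² + (-1)² + (-1)² + (-1)² + (-1)² + (1)² + (1)² + (-1)² + (1)² + (1)² + (-1)² + (1)² + (1)² + (1)² = 1 + 1 + 1 + 1 + 1 + 1 + 1 + 1 + 1 + 1 + 1 + 1 + 1 + 1 + 1 + 1 = 16.
(H·H^T)[12][0] = Σ_j H[12][j]·H[0][j] = (-1)·(1) + (-1)·(1) + (1)·(-1) + (1)·(-1) + (-1)·(1) + (-1)·(-1) + (-1)·(-1) + (-1)·(-1) + (1)·(1) + (1)·(1) + (-1)·(-1) + (1)·(1) + (-1)·(1) + (-1)·(1) + (-1)·(1) + (1)·(-1) = -1 + -1 + -1 + -1 + -1 + 1 + 1 + 1 + 1 + 1 + 1 + 1 + -1 + -1 + -1 + -1 = -2.
Rows 12 and 0 are not orthogonal (dot product = -2 ≠ 0), so H is not a Hadamard matrix.

(7,7) entry = 16; (12,0) entry = -2.


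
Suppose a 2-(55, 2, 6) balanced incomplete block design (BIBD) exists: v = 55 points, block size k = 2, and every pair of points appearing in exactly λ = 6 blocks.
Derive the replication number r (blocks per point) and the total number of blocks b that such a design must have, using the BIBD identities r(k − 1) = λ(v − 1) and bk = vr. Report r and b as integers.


Any 2-(v, k, λ) BIBD satisfies two necessary conditions:
  (i)  Each point sits in r blocks, and counting incidences through any fixed point gives r(k − 1) = λ(v − 1), so r = λ(v − 1)/(k − 1).
  (ii) Total incidences bk = vr, so b = vr/k.
Step 1: r = λ(v − 1)/(k − 1) = 6·(55 − 1)/(2 − 1) = 6·54/1 = 324/1 = 324.
Step 2: b = vr/k = 55·324/2 = 17820/2 = 8910.
Check integrality: r = 324 ∈ Z ✓, b = 8910 ∈ Z ✓.
(These identities are necessary conditions: they determine r and b for any design with these parameters, but do not by themselves prove that one exists.)

r = 324, b = 8910.


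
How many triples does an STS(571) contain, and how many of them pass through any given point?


An STS(v) is a 2-(v, 3, 1) BIBD: block size k = 3, λ = 1.
Replication: r(k − 1) = λ(v − 1) ⇒ r·2 = 571 − 1 = 570 ⇒ r = 285.
Block count: b = v(v − 1)/6 = 571·570/6 = 325470/6 = 54245.
(Check via bk = vr: 54245·3 = 162735 = 571·285 = 162735 ✓.)

r = 285, b = 54245.


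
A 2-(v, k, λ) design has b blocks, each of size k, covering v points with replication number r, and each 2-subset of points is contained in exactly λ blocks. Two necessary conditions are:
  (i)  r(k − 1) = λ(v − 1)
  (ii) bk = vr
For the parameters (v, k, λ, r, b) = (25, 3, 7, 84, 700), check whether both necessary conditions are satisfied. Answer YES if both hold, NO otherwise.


Condition (i): r(k − 1) = 84·2 = 168; λ(v − 1) = 7·24 = 168. Match? YES.
Condition (ii): bk = 700·3 = 2100; vr = 25·84 = 2100. Match? YES.
Both conditions hold? YES.

YES


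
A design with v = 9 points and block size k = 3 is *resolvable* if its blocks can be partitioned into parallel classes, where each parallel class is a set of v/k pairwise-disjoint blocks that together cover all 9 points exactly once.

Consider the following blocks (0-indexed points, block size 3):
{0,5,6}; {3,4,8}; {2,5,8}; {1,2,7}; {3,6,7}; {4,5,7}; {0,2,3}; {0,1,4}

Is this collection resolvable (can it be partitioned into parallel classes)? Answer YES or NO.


v = 9, block size k = 3, number of blocks = 8.
For resolvability, blocks must partition into parallel classes of size v/k = 3.
Total blocks must therefore be a multiple of 3: 8 = 3·2 + 2 ⇒ not divisible ✗.
Resolvable? NO.

NO


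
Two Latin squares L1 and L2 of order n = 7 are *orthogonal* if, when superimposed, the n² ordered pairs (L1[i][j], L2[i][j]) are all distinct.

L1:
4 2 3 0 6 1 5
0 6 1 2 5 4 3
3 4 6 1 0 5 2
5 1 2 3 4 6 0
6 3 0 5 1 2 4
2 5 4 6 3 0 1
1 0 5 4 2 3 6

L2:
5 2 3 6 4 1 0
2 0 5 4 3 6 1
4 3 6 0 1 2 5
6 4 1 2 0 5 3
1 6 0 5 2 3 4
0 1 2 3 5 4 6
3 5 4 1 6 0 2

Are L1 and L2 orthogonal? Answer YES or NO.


Form the n² = 49 superimposed pairs (L1[i][j], L2[i][j]), row by row (rows and columns indexed from 0):
row 0: (4,5) (2,2) (3,3) (0,6) (6,4) (1,1) (5,0)
row 1: (0,2) (6,0) (1,5) (2,4) (5,3) (4,6) (3,1)
row 2: (3,4) (4,3) (6,6) (1,0) (0,1) (5,2) (2,5)
row 3: (5,6) (1,4) (2,1) (3,2) (4,0) (6,5) (0,3)
row 4: (6,1) (3,6) (0,0) (5,5) (1,2) (2,3) (4,4)
row 5: (2,0) (5,1) (4,2) (6,3) (3,5) (0,4) (1,6)
row 6: (1,3) (0,5) (5,4) (4,1) (2,6) (3,0) (6,2)
Orthogonality requires all 49 pairs distinct.
Check by first coordinate: for each symbol s of L1, list the L2 entries in the n cells where L1 = s; they must all differ.
  L1 = 0: L2 entries (in reading order) 6, 2, 1, 3, 0, 4, 5 — all 7 distinct ✓
  L1 = 1: L2 entries (in reading order) 1, 5, 0, 4, 2, 6, 3 — all 7 distinct ✓
  L1 = 2: L2 entries (in reading order) 2, 4, 5, 1, 3, 0, 6 — all 7 distinct ✓
  L1 = 3: L2 entries (in reading order) 3, 1, 4, 2, 6, 5, 0 — all 7 distinct ✓
  L1 = 4: L2 entries (in reading order) 5, 6, 3, 0, 4, 2, 1 — all 7 distinct ✓
  L1 = 5: L2 entries (in reading order) 0, 3, 2, 6, 5, 1, 4 — all 7 distinct ✓
  L1 = 6: L2 entries (in reading order) 4, 0, 6, 5, 1, 3, 2 — all 7 distinct ✓
Every symbol of L1 meets every symbol of L2 exactly once, so all 49 pairs are distinct (49 of 49).
Conclusion: YES.

YES
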